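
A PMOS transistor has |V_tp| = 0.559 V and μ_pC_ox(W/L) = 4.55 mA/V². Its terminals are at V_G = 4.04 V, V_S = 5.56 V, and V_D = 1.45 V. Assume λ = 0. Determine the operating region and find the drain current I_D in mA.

V_SG = V_S − V_G = 5.56 − 4.04 = 1.52 V; V_SD = V_S − V_D = 5.56 − 1.45 = 4.11 V.
V_ov = V_SG − |V_tp| = 1.52 − 0.559 = 0.961 V.
Since V_SD = 4.11 V ≥ V_ov = 0.961 V, the device is in saturation.
I_D = ½ k_p V_ov² = 0.5 × 4.55 × 0.961² = 2.1 mA.

Saturation; I_D = 2.10 mA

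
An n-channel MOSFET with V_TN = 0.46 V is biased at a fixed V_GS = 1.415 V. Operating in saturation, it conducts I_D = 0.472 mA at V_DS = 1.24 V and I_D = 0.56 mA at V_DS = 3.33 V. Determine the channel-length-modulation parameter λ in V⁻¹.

With V_GS fixed, I_D ∝ (1 + λ V_DS) in saturation, so I_D2/I_D1 = (1 + λ V_DS2)/(1 + λ V_DS1).
0.56/0.472 = 1.186 = (1 + 3.33 λ)/(1 + 1.24 λ).
Solving: λ (I_D1 V_DS2 − I_D2 V_DS1) = I_D2 − I_D1, so λ = (0.56 − 0.472) / (0.472 × 3.33 − 0.56 × 1.24) = 0.088 / 0.877 = 0.1 V⁻¹.

λ = 0.100 V⁻¹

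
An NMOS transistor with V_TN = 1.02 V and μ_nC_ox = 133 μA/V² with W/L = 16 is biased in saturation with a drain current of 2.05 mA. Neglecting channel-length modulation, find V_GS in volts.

V_GS = 2.41 V

k_n = μ_nC_ox · (W/L) = 2.128 mA/V².
In saturation I_D = ½ k_n (V_GS − V_TN)², so V_GS − V_TN = √(2 I_D / k_n) = √(2 × 2.05 / 2.128) = 1.39 V.
V_GS = 1.02 + 1.39 = 2.41 V.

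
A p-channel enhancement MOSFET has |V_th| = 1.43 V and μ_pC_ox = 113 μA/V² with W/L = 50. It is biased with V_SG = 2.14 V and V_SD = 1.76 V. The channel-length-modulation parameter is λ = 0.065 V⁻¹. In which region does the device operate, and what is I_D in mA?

Saturation; I_D = 1.59 mA

k_p = μ_pC_ox · (W/L) = 5.65 mA/V².
V_ov = V_SG − |V_th| = 2.14 − 1.43 = 0.71 V.
Since V_SD = 1.76 V ≥ V_ov = 0.71 V, the device is in saturation.
I_D = ½ k_p V_ov² (1 + λ V_SD) = 0.5 × 5.65 × 0.71² × (1 + 0.065 × 1.76) = 1.59 mA.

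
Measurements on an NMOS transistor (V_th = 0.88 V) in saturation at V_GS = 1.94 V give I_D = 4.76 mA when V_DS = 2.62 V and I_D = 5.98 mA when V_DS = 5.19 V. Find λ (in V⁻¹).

With V_GS fixed, I_D ∝ (1 + λ V_DS) in saturation, so I_D2/I_D1 = (1 + λ V_DS2)/(1 + λ V_DS1).
5.98/4.76 = 1.256 = (1 + 5.19 λ)/(1 + 2.62 λ).
Solving: λ (I_D1 V_DS2 − I_D2 V_DS1) = I_D2 − I_D1, so λ = (5.98 − 4.76) / (4.76 × 5.19 − 5.98 × 2.62) = 1.22 / 9.04 = 0.135 V⁻¹.

λ = 0.135 V⁻¹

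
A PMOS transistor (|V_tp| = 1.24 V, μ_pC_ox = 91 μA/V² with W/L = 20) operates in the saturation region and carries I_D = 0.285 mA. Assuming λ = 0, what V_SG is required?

V_SG = 1.80 V

k_p = μ_pC_ox · (W/L) = 1.82 mA/V².
In saturation I_D = ½ k_p (V_SG − |V_tp|)², so V_SG − |V_tp| = √(2 I_D / k_p) = √(2 × 0.285 / 1.82) = 0.56 V.
V_SG = 1.24 + 0.56 = 1.8 V.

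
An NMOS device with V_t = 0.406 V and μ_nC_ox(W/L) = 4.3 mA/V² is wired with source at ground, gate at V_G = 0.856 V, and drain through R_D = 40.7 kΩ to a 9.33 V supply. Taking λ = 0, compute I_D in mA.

V_GS = V_G = 0.856 V, so V_ov = 0.856 − 0.406 = 0.45 V.
Assume saturation: I_D = ½ k_n V_ov² = 0.5 × 4.3 × 0.45² = 0.435 mA, giving V_DS = V_DD − I_D R_D = 9.33 − 0.435 × 40.7 = -8.39 V.
But -8.39 V < V_ov = 0.45 V, so the device is actually in triode.
In triode I_D = k_n[V_ov V_DS − ½ V_DS²] and I_D = (V_DD − V_DS)/R_D. Equating: 87.5 V_DS² − 79.75 V_DS + 9.33 = 0, giving V_DS = 0.138 V (the root below V_ov).
I_D = (9.33 − 0.138) / 40.7 = 0.226 mA.

I_D = 0.226 mA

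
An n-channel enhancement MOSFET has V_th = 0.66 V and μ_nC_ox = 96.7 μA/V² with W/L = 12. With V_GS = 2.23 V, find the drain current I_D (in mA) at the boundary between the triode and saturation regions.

At the boundary V_DS = V_ov = V_GS − V_th = 2.23 − 0.66 = 1.57 V.
k_n = μ_nC_ox · (W/L) = 1.16 mA/V².
I_D = ½ k_n V_ov² = 0.5 × 1.16 × 1.57² = 1.43 mA.

I_D = 1.43 mA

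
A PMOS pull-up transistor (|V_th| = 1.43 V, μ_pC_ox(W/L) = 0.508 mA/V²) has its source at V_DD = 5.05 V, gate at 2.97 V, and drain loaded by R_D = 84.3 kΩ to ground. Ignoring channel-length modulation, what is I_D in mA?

I_D = 0.0575 mA

V_SG = V_DD − V_G = 5.05 − 2.97 = 2.08 V, so V_ov = 2.08 − 1.43 = 0.65 V.
Assume saturation: I_D = ½ k_p V_ov² = 0.5 × 0.508 × 0.65² = 0.107 mA, giving V_SD = V_DD − I_D R_D = 5.05 − 0.107 × 84.3 = -4 V.
But -4 V < V_ov = 0.65 V, so the device is actually in triode.
In triode I_D = k_p[V_ov V_SD − ½ V_SD²] and I_D = (V_DD − V_SD)/R_D. Equating: 21.4 V_SD² − 28.84 V_SD + 5.05 = 0, giving V_SD = 0.207 V (the root below V_ov).
I_D = (5.05 − 0.207) / 84.3 = 0.0575 mA.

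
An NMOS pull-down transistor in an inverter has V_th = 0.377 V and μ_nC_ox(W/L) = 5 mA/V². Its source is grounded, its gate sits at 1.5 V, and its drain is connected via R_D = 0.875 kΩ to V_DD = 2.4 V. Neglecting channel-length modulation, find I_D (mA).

V_GS = V_G = 1.5 V, so V_ov = 1.5 − 0.377 = 1.12 V.
Assume saturation: I_D = ½ k_n V_ov² = 0.5 × 5 × 1.12² = 3.15 mA, giving V_DS = V_DD − I_D R_D = 2.4 − 3.15 × 0.875 = -0.359 V.
But -0.359 V < V_ov = 1.12 V, so the device is actually in triode.
In triode I_D = k_n[V_ov V_DS − ½ V_DS²] and I_D = (V_DD − V_DS)/R_D. Equating: 2.19 V_DS² − 5.913 V_DS + 2.4 = 0, giving V_DS = 0.497 V (the root below V_ov).
I_D = (2.4 − 0.497) / 0.875 = 2.17 mA.

I_D = 2.17 mA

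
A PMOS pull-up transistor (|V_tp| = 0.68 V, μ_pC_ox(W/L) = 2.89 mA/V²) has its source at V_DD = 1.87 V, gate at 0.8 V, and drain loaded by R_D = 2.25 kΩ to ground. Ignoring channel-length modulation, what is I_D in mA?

V_SG = V_DD − V_G = 1.87 − 0.8 = 1.07 V, so V_ov = 1.07 − 0.68 = 0.39 V.
Assume saturation: I_D = ½ k_p V_ov² = 0.5 × 2.89 × 0.39² = 0.22 mA, giving V_SD = V_DD − I_D R_D = 1.87 − 0.22 × 2.25 = 1.38 V.
V_SD = 1.38 V ≥ V_ov = 0.39 V, confirming saturation.

I_D = 0.220 mA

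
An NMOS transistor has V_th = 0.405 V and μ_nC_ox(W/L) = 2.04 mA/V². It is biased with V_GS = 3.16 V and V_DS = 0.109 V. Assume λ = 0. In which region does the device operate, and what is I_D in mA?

V_ov = V_GS − V_th = 3.16 − 0.405 = 2.75 V.
Since V_DS = 0.109 V < V_ov = 2.75 V, the device is in the triode region.
I_D = k_n [V_ov · V_DS − ½ V_DS²] = 2.04 × [2.75 × 0.109 − 0.5 × 0.109²] = 0.6 mA.

Triode; I_D = 0.600 mA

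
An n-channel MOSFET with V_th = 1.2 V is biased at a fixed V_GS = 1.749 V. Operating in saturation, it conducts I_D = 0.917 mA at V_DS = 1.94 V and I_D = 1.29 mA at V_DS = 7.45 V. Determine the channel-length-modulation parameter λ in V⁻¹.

With V_GS fixed, I_D ∝ (1 + λ V_DS) in saturation, so I_D2/I_D1 = (1 + λ V_DS2)/(1 + λ V_DS1).
1.29/0.917 = 1.407 = (1 + 7.45 λ)/(1 + 1.94 λ).
Solving: λ (I_D1 V_DS2 − I_D2 V_DS1) = I_D2 − I_D1, so λ = (1.29 − 0.917) / (0.917 × 7.45 − 1.29 × 1.94) = 0.373 / 4.33 = 0.0862 V⁻¹.

λ = 0.0862 V⁻¹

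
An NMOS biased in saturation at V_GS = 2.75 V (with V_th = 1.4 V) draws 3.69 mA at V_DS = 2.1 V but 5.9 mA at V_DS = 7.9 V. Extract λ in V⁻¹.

With V_GS fixed, I_D ∝ (1 + λ V_DS) in saturation, so I_D2/I_D1 = (1 + λ V_DS2)/(1 + λ V_DS1).
5.9/3.69 = 1.599 = (1 + 7.9 λ)/(1 + 2.1 λ).
Solving: λ (I_D1 V_DS2 − I_D2 V_DS1) = I_D2 − I_D1, so λ = (5.9 − 3.69) / (3.69 × 7.9 − 5.9 × 2.1) = 2.21 / 16.8 = 0.132 V⁻¹.

λ = 0.132 V⁻¹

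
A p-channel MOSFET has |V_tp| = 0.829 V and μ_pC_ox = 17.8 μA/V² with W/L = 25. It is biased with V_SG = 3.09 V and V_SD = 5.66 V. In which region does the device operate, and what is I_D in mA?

Saturation; I_D = 1.14 mA

k_p = μ_pC_ox · (W/L) = 0.445 mA/V².
V_ov = V_SG − |V_tp| = 3.09 − 0.829 = 2.26 V.
Since V_SD = 5.66 V ≥ V_ov = 2.26 V, the device is in saturation.
I_D = ½ k_p V_ov² = 0.5 × 0.445 × 2.26² = 1.14 mA.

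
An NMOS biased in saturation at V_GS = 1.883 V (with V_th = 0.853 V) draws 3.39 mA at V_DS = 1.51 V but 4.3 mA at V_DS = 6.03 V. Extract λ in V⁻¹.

With V_GS fixed, I_D ∝ (1 + λ V_DS) in saturation, so I_D2/I_D1 = (1 + λ V_DS2)/(1 + λ V_DS1).
4.3/3.39 = 1.268 = (1 + 6.03 λ)/(1 + 1.51 λ).
Solving: λ (I_D1 V_DS2 − I_D2 V_DS1) = I_D2 − I_D1, so λ = (4.3 − 3.39) / (3.39 × 6.03 − 4.3 × 1.51) = 0.91 / 13.9 = 0.0652 V⁻¹.

λ = 0.0652 V⁻¹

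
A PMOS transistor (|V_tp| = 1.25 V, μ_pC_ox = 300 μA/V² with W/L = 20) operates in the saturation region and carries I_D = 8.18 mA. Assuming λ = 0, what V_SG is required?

V_SG = 2.90 V

k_p = μ_pC_ox · (W/L) = 6 mA/V².
In saturation I_D = ½ k_p (V_SG − |V_tp|)², so V_SG − |V_tp| = √(2 I_D / k_p) = √(2 × 8.18 / 6) = 1.65 V.
V_SG = 1.25 + 1.65 = 2.9 V.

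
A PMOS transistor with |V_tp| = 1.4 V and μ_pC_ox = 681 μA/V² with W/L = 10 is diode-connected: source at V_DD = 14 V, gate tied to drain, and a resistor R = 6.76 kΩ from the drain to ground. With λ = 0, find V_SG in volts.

V_SG = 2.12 V

With gate tied to drain, V_SG = V_SD ≥ V_SG − |V_tp|, so the device is in saturation.
k_p = μ_pC_ox · (W/L) = 6.81 mA/V².
KCL at the drain: ½ k_p (V_SG − |V_tp|)² = (V_DD − V_SG)/R.
Let x = V_SG − 1.4. Then 23 x² + x − 12.6 = 0, giving x = 0.718 V (positive root), so V_SG = 2.12 V.
I_D = (V_DD − V_SG)/R = (14 − 2.12) / 6.76 = 1.76 mA.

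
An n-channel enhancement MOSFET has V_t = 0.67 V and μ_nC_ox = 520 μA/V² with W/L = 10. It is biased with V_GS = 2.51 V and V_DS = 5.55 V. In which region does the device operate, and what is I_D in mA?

Saturation; I_D = 8.80 mA

k_n = μ_nC_ox · (W/L) = 5.2 mA/V².
V_ov = V_GS − V_t = 2.51 − 0.67 = 1.84 V.
Since V_DS = 5.55 V ≥ V_ov = 1.84 V, the device is in saturation.
I_D = ½ k_n V_ov² = 0.5 × 5.2 × 1.84² = 8.8 mA.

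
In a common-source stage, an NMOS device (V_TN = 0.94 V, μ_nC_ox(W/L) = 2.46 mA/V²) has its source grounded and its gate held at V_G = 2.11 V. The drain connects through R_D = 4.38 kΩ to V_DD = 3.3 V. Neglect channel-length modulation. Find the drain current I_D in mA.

I_D = 0.691 mA

V_GS = V_G = 2.11 V, so V_ov = 2.11 − 0.94 = 1.17 V.
Assume saturation: I_D = ½ k_n V_ov² = 0.5 × 2.46 × 1.17² = 1.68 mA, giving V_DS = V_DD − I_D R_D = 3.3 − 1.68 × 4.38 = -4.07 V.
But -4.07 V < V_ov = 1.17 V, so the device is actually in triode.
In triode I_D = k_n[V_ov V_DS − ½ V_DS²] and I_D = (V_DD − V_DS)/R_D. Equating: 5.39 V_DS² − 13.61 V_DS + 3.3 = 0, giving V_DS = 0.272 V (the root below V_ov).
I_D = (3.3 − 0.272) / 4.38 = 0.691 mA.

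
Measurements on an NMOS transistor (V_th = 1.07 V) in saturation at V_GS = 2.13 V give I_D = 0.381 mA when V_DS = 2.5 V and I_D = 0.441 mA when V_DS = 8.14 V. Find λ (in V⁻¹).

With V_GS fixed, I_D ∝ (1 + λ V_DS) in saturation, so I_D2/I_D1 = (1 + λ V_DS2)/(1 + λ V_DS1).
0.441/0.381 = 1.157 = (1 + 8.14 λ)/(1 + 2.5 λ).
Solving: λ (I_D1 V_DS2 − I_D2 V_DS1) = I_D2 − I_D1, so λ = (0.441 − 0.381) / (0.381 × 8.14 − 0.441 × 2.5) = 0.06 / 2 = 0.03 V⁻¹.

λ = 0.0300 V⁻¹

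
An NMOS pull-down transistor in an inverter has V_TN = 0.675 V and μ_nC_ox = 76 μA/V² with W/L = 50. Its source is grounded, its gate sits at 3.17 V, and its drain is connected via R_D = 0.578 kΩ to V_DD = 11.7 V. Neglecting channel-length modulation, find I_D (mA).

V_GS = V_G = 3.17 V, so V_ov = 3.17 − 0.675 = 2.5 V.
k_n = μ_nC_ox · (W/L) = 3.8 mA/V².
Assume saturation: I_D = ½ k_n V_ov² = 0.5 × 3.8 × 2.5² = 11.8 mA, giving V_DS = V_DD − I_D R_D = 11.7 − 11.8 × 0.578 = 4.86 V.
V_DS = 4.86 V ≥ V_ov = 2.5 V, confirming saturation.

I_D = 11.8 mA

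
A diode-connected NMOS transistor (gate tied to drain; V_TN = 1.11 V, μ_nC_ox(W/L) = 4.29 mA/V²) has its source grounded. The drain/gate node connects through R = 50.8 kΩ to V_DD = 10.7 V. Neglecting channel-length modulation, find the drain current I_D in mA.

With gate tied to drain, V_GS = V_DS ≥ V_GS − V_TN, so the device is in saturation.
KCL at the drain: ½ k_n (V_GS − V_TN)² = (V_DD − V_GS)/R.
Let x = V_GS − 1.11. Then 109 x² + x − 9.59 = 0, giving x = 0.292 V (positive root), so V_GS = 1.4 V.
I_D = (V_DD − V_GS)/R = (10.7 − 1.4) / 50.8 = 0.183 mA.

I_D = 0.183 mA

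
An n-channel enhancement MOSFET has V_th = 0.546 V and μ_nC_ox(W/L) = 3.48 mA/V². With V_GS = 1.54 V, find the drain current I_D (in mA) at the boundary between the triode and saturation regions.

I_D = 1.72 mA

At the boundary V_DS = V_ov = V_GS − V_th = 1.54 − 0.546 = 0.994 V.
I_D = ½ k_n V_ov² = 0.5 × 3.48 × 0.994² = 1.72 mA.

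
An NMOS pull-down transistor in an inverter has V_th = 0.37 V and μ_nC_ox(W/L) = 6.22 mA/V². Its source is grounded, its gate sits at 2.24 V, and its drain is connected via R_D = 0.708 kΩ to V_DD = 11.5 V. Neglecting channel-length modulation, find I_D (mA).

I_D = 10.9 mA

V_GS = V_G = 2.24 V, so V_ov = 2.24 − 0.37 = 1.87 V.
Assume saturation: I_D = ½ k_n V_ov² = 0.5 × 6.22 × 1.87² = 10.9 mA, giving V_DS = V_DD − I_D R_D = 11.5 − 10.9 × 0.708 = 3.8 V.
V_DS = 3.8 V ≥ V_ov = 1.87 V, confirming saturation.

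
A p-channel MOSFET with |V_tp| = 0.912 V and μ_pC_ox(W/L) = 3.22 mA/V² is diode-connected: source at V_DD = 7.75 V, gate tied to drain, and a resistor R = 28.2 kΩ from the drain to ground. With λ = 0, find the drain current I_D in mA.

With gate tied to drain, V_SG = V_SD ≥ V_SG − |V_tp|, so the device is in saturation.
KCL at the drain: ½ k_p (V_SG − |V_tp|)² = (V_DD − V_SG)/R.
Let x = V_SG − 0.912. Then 45.4 x² + x − 6.838 = 0, giving x = 0.377 V (positive root), so V_SG = 1.29 V.
I_D = (V_DD − V_SG)/R = (7.75 − 1.29) / 28.2 = 0.229 mA.

I_D = 0.229 mA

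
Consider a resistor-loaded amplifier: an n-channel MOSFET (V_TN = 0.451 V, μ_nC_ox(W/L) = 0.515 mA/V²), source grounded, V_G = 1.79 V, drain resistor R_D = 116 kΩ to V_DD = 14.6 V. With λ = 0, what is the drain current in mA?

I_D = 0.124 mA

V_GS = V_G = 1.79 V, so V_ov = 1.79 − 0.451 = 1.34 V.
Assume saturation: I_D = ½ k_n V_ov² = 0.5 × 0.515 × 1.34² = 0.462 mA, giving V_DS = V_DD − I_D R_D = 14.6 − 0.462 × 116 = -39 V.
But -39 V < V_ov = 1.34 V, so the device is actually in triode.
In triode I_D = k_n[V_ov V_DS − ½ V_DS²] and I_D = (V_DD − V_DS)/R_D. Equating: 29.9 V_DS² − 80.99 V_DS + 14.6 = 0, giving V_DS = 0.194 V (the root below V_ov).
I_D = (14.6 − 0.194) / 116 = 0.124 mA.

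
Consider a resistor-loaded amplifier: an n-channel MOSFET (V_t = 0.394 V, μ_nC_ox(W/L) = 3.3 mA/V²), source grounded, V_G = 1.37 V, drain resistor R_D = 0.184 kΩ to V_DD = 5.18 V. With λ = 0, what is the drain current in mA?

V_GS = V_G = 1.37 V, so V_ov = 1.37 − 0.394 = 0.976 V.
Assume saturation: I_D = ½ k_n V_ov² = 0.5 × 3.3 × 0.976² = 1.57 mA, giving V_DS = V_DD − I_D R_D = 5.18 − 1.57 × 0.184 = 4.89 V.
V_DS = 4.89 V ≥ V_ov = 0.976 V, confirming saturation.

I_D = 1.57 mA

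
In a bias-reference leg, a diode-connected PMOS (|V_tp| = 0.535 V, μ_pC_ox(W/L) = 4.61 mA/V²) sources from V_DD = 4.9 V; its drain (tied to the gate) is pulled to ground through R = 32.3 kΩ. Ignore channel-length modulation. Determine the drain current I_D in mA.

I_D = 0.128 mA

With gate tied to drain, V_SG = V_SD ≥ V_SG − |V_tp|, so the device is in saturation.
KCL at the drain: ½ k_p (V_SG − |V_tp|)² = (V_DD − V_SG)/R.
Let x = V_SG − 0.535. Then 74.5 x² + x − 4.365 = 0, giving x = 0.236 V (positive root), so V_SG = 0.771 V.
I_D = (V_DD − V_SG)/R = (4.9 − 0.771) / 32.3 = 0.128 mA.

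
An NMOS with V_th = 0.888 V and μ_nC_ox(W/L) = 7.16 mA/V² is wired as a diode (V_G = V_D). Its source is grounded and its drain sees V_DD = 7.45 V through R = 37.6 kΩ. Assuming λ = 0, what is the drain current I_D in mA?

With gate tied to drain, V_GS = V_DS ≥ V_GS − V_th, so the device is in saturation.
KCL at the drain: ½ k_n (V_GS − V_th)² = (V_DD − V_GS)/R.
Let x = V_GS − 0.888. Then 135 x² + x − 6.562 = 0, giving x = 0.217 V (positive root), so V_GS = 1.11 V.
I_D = (V_DD − V_GS)/R = (7.45 − 1.11) / 37.6 = 0.169 mA.

I_D = 0.169 mA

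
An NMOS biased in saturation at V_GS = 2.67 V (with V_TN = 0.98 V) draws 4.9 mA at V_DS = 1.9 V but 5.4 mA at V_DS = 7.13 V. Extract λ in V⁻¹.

λ = 0.0203 V⁻¹

With V_GS fixed, I_D ∝ (1 + λ V_DS) in saturation, so I_D2/I_D1 = (1 + λ V_DS2)/(1 + λ V_DS1).
5.4/4.9 = 1.102 = (1 + 7.13 λ)/(1 + 1.9 λ).
Solving: λ (I_D1 V_DS2 − I_D2 V_DS1) = I_D2 − I_D1, so λ = (5.4 − 4.9) / (4.9 × 7.13 − 5.4 × 1.9) = 0.5 / 24.7 = 0.0203 V⁻¹.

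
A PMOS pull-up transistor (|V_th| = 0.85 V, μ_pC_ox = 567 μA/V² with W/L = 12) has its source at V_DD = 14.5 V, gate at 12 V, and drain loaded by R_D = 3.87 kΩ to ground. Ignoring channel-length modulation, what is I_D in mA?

V_SG = V_DD − V_G = 14.5 − 12 = 2.5 V, so V_ov = 2.5 − 0.85 = 1.65 V.
k_p = μ_pC_ox · (W/L) = 6.804 mA/V².
Assume saturation: I_D = ½ k_p V_ov² = 0.5 × 6.804 × 1.65² = 9.26 mA, giving V_SD = V_DD − I_D R_D = 14.5 − 9.26 × 3.87 = -21.3 V.
But -21.3 V < V_ov = 1.65 V, so the device is actually in triode.
In triode I_D = k_p[V_ov V_SD − ½ V_SD²] and I_D = (V_DD − V_SD)/R_D. Equating: 13.2 V_SD² − 44.45 V_SD + 14.5 = 0, giving V_SD = 0.366 V (the root below V_ov).
I_D = (14.5 − 0.366) / 3.87 = 3.65 mA.

I_D = 3.65 mA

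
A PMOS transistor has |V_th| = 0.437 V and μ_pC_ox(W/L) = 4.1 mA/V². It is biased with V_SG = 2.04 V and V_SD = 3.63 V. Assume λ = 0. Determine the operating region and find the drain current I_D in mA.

V_ov = V_SG − |V_th| = 2.04 − 0.437 = 1.6 V.
Since V_SD = 3.63 V ≥ V_ov = 1.6 V, the device is in saturation.
I_D = ½ k_p V_ov² = 0.5 × 4.1 × 1.6² = 5.27 mA.

Saturation; I_D = 5.27 mA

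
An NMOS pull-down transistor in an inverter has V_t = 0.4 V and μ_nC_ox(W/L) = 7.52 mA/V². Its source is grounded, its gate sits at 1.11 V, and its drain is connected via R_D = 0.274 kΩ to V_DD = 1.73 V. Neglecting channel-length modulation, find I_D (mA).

V_GS = V_G = 1.11 V, so V_ov = 1.11 − 0.4 = 0.71 V.
Assume saturation: I_D = ½ k_n V_ov² = 0.5 × 7.52 × 0.71² = 1.9 mA, giving V_DS = V_DD − I_D R_D = 1.73 − 1.9 × 0.274 = 1.21 V.
V_DS = 1.21 V ≥ V_ov = 0.71 V, confirming saturation.

I_D = 1.90 mA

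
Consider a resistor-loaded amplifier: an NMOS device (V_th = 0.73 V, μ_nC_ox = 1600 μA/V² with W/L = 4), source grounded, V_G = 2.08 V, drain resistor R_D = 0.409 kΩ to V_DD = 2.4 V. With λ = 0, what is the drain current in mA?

I_D = 4.27 mA

V_GS = V_G = 2.08 V, so V_ov = 2.08 − 0.73 = 1.35 V.
k_n = μ_nC_ox · (W/L) = 6.4 mA/V².
Assume saturation: I_D = ½ k_n V_ov² = 0.5 × 6.4 × 1.35² = 5.83 mA, giving V_DS = V_DD − I_D R_D = 2.4 − 5.83 × 0.409 = 0.0147 V.
But 0.0147 V < V_ov = 1.35 V, so the device is actually in triode.
In triode I_D = k_n[V_ov V_DS − ½ V_DS²] and I_D = (V_DD − V_DS)/R_D. Equating: 1.31 V_DS² − 4.534 V_DS + 2.4 = 0, giving V_DS = 0.652 V (the root below V_ov).
I_D = (2.4 − 0.652) / 0.409 = 4.27 mA.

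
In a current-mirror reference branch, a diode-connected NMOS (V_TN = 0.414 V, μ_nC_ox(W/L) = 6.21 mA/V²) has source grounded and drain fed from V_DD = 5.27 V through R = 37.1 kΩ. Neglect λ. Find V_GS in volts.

V_GS = 0.615 V

With gate tied to drain, V_GS = V_DS ≥ V_GS − V_TN, so the device is in saturation.
KCL at the drain: ½ k_n (V_GS − V_TN)² = (V_DD − V_GS)/R.
Let x = V_GS − 0.414. Then 115 x² + x − 4.856 = 0, giving x = 0.201 V (positive root), so V_GS = 0.615 V.
I_D = (V_DD − V_GS)/R = (5.27 − 0.615) / 37.1 = 0.125 mA.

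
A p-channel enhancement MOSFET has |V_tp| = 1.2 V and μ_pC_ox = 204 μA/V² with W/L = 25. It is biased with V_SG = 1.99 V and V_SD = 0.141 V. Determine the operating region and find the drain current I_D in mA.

Triode; I_D = 0.517 mA

k_p = μ_pC_ox · (W/L) = 5.1 mA/V².
V_ov = V_SG − |V_tp| = 1.99 − 1.2 = 0.79 V.
Since V_SD = 0.141 V < V_ov = 0.79 V, the device is in the triode region.
I_D = k_p [V_ov · V_SD − ½ V_SD²] = 5.1 × [0.79 × 0.141 − 0.5 × 0.141²] = 0.517 mA.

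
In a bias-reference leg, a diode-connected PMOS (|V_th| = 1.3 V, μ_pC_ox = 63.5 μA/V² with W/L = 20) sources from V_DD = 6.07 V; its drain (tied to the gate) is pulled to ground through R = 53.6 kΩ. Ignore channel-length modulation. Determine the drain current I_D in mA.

I_D = 0.0823 mA

With gate tied to drain, V_SG = V_SD ≥ V_SG − |V_th|, so the device is in saturation.
k_p = μ_pC_ox · (W/L) = 1.27 mA/V².
KCL at the drain: ½ k_p (V_SG − |V_th|)² = (V_DD − V_SG)/R.
Let x = V_SG − 1.3. Then 34 x² + x − 4.77 = 0, giving x = 0.36 V (positive root), so V_SG = 1.66 V.
I_D = (V_DD − V_SG)/R = (6.07 − 1.66) / 53.6 = 0.0823 mA.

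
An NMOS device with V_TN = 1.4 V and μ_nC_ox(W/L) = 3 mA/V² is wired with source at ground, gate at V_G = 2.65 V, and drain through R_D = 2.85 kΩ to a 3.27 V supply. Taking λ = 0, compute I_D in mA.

V_GS = V_G = 2.65 V, so V_ov = 2.65 − 1.4 = 1.25 V.
Assume saturation: I_D = ½ k_n V_ov² = 0.5 × 3 × 1.25² = 2.34 mA, giving V_DS = V_DD − I_D R_D = 3.27 − 2.34 × 2.85 = -3.41 V.
But -3.41 V < V_ov = 1.25 V, so the device is actually in triode.
In triode I_D = k_n[V_ov V_DS − ½ V_DS²] and I_D = (V_DD − V_DS)/R_D. Equating: 4.28 V_DS² − 11.69 V_DS + 3.27 = 0, giving V_DS = 0.316 V (the root below V_ov).
I_D = (3.27 − 0.316) / 2.85 = 1.04 mA.

I_D = 1.04 mA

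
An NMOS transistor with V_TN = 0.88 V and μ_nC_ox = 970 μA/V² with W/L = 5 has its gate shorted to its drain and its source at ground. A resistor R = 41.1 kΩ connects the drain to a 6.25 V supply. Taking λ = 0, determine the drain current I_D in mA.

With gate tied to drain, V_GS = V_DS ≥ V_GS − V_TN, so the device is in saturation.
k_n = μ_nC_ox · (W/L) = 4.85 mA/V².
KCL at the drain: ½ k_n (V_GS − V_TN)² = (V_DD − V_GS)/R.
Let x = V_GS − 0.88. Then 99.7 x² + x − 5.37 = 0, giving x = 0.227 V (positive root), so V_GS = 1.11 V.
I_D = (V_DD − V_GS)/R = (6.25 − 1.11) / 41.1 = 0.125 mA.

I_D = 0.125 mA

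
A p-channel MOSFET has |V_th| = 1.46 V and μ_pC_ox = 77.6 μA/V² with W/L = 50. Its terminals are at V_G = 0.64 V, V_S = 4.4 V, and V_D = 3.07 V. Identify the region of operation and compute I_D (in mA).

Triode; I_D = 8.44 mA

V_SG = V_S − V_G = 4.4 − 0.64 = 3.76 V; V_SD = V_S − V_D = 4.4 − 3.07 = 1.33 V.
k_p = μ_pC_ox · (W/L) = 3.88 mA/V².
V_ov = V_SG − |V_th| = 3.76 − 1.46 = 2.3 V.
Since V_SD = 1.33 V < V_ov = 2.3 V, the device is in the triode region.
I_D = k_p [V_ov · V_SD − ½ V_SD²] = 3.88 × [2.3 × 1.33 − 0.5 × 1.33²] = 8.44 mA.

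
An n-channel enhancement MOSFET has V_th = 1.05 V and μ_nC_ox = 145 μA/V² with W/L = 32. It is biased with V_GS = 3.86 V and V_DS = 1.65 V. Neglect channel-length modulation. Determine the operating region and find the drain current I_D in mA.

k_n = μ_nC_ox · (W/L) = 4.64 mA/V².
V_ov = V_GS − V_th = 3.86 − 1.05 = 2.81 V.
Since V_DS = 1.65 V < V_ov = 2.81 V, the device is in the triode region.
I_D = k_n [V_ov · V_DS − ½ V_DS²] = 4.64 × [2.81 × 1.65 − 0.5 × 1.65²] = 15.2 mA.

Triode; I_D = 15.2 mA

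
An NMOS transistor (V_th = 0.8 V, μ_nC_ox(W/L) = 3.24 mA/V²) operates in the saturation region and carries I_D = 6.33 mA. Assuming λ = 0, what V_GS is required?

In saturation I_D = ½ k_n (V_GS − V_th)², so V_GS − V_th = √(2 I_D / k_n) = √(2 × 6.33 / 3.24) = 1.98 V.
V_GS = 0.8 + 1.98 = 2.78 V.

V_GS = 2.78 V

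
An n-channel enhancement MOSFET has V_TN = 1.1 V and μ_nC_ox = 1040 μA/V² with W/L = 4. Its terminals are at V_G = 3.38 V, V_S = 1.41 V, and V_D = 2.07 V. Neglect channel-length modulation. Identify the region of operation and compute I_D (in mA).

V_GS = V_G − V_S = 3.38 − 1.41 = 1.97 V; V_DS = V_D − V_S = 2.07 − 1.41 = 0.66 V.
k_n = μ_nC_ox · (W/L) = 4.16 mA/V².
V_ov = V_GS − V_TN = 1.97 − 1.1 = 0.87 V.
Since V_DS = 0.66 V < V_ov = 0.87 V, the device is in the triode region.
I_D = k_n [V_ov · V_DS − ½ V_DS²] = 4.16 × [0.87 × 0.66 − 0.5 × 0.66²] = 1.48 mA.

Triode; I_D = 1.48 mA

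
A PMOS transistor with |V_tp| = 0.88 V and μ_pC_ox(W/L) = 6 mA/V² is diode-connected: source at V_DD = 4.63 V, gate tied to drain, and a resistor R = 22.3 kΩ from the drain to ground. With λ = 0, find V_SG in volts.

With gate tied to drain, V_SG = V_SD ≥ V_SG − |V_tp|, so the device is in saturation.
KCL at the drain: ½ k_p (V_SG − |V_tp|)² = (V_DD − V_SG)/R.
Let x = V_SG − 0.88. Then 66.9 x² + x − 3.75 = 0, giving x = 0.229 V (positive root), so V_SG = 1.11 V.
I_D = (V_DD − V_SG)/R = (4.63 − 1.11) / 22.3 = 0.158 mA.

V_SG = 1.11 V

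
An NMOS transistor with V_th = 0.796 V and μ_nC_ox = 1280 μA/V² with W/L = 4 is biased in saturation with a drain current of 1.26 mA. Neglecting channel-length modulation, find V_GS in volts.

k_n = μ_nC_ox · (W/L) = 5.12 mA/V².
In saturation I_D = ½ k_n (V_GS − V_th)², so V_GS − V_th = √(2 I_D / k_n) = √(2 × 1.26 / 5.12) = 0.702 V.
V_GS = 0.796 + 0.702 = 1.5 V.

V_GS = 1.50 V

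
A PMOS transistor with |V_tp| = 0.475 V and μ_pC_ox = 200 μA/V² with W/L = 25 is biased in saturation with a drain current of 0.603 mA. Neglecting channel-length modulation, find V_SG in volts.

V_SG = 0.966 V

k_p = μ_pC_ox · (W/L) = 5 mA/V².
In saturation I_D = ½ k_p (V_SG − |V_tp|)², so V_SG − |V_tp| = √(2 I_D / k_p) = √(2 × 0.603 / 5) = 0.491 V.
V_SG = 0.475 + 0.491 = 0.966 V.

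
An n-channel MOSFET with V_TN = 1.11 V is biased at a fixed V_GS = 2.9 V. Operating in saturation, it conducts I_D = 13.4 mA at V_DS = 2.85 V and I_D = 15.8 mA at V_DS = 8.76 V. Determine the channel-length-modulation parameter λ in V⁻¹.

With V_GS fixed, I_D ∝ (1 + λ V_DS) in saturation, so I_D2/I_D1 = (1 + λ V_DS2)/(1 + λ V_DS1).
15.8/13.4 = 1.179 = (1 + 8.76 λ)/(1 + 2.85 λ).
Solving: λ (I_D1 V_DS2 − I_D2 V_DS1) = I_D2 − I_D1, so λ = (15.8 − 13.4) / (13.4 × 8.76 − 15.8 × 2.85) = 2.4 / 72.4 = 0.0332 V⁻¹.

λ = 0.0332 V⁻¹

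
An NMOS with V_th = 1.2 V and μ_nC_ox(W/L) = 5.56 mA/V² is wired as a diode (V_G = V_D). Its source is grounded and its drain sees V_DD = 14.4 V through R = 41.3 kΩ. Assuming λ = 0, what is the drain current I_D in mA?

I_D = 0.312 mA

With gate tied to drain, V_GS = V_DS ≥ V_GS − V_th, so the device is in saturation.
KCL at the drain: ½ k_n (V_GS − V_th)² = (V_DD − V_GS)/R.
Let x = V_GS − 1.2. Then 115 x² + x − 13.2 = 0, giving x = 0.335 V (positive root), so V_GS = 1.53 V.
I_D = (V_DD − V_GS)/R = (14.4 − 1.53) / 41.3 = 0.312 mA.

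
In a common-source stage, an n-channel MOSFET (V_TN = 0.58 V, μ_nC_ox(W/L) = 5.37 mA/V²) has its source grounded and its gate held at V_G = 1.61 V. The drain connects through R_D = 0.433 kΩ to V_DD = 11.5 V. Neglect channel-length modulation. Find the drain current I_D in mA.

I_D = 2.85 mA

V_GS = V_G = 1.61 V, so V_ov = 1.61 − 0.58 = 1.03 V.
Assume saturation: I_D = ½ k_n V_ov² = 0.5 × 5.37 × 1.03² = 2.85 mA, giving V_DS = V_DD − I_D R_D = 11.5 − 2.85 × 0.433 = 10.3 V.
V_DS = 10.3 V ≥ V_ov = 1.03 V, confirming saturation.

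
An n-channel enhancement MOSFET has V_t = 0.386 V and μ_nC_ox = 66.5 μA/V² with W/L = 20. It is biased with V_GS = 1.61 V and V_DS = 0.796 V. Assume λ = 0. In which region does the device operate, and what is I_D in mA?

k_n = μ_nC_ox · (W/L) = 1.33 mA/V².
V_ov = V_GS − V_t = 1.61 − 0.386 = 1.22 V.
Since V_DS = 0.796 V < V_ov = 1.22 V, the device is in the triode region.
I_D = k_n [V_ov · V_DS − ½ V_DS²] = 1.33 × [1.22 × 0.796 − 0.5 × 0.796²] = 0.874 mA.

Triode; I_D = 0.874 mA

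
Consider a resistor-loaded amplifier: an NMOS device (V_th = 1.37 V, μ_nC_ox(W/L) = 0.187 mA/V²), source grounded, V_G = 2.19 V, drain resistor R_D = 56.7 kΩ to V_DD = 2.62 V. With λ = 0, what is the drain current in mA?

V_GS = V_G = 2.19 V, so V_ov = 2.19 − 1.37 = 0.82 V.
Assume saturation: I_D = ½ k_n V_ov² = 0.5 × 0.187 × 0.82² = 0.0629 mA, giving V_DS = V_DD − I_D R_D = 2.62 − 0.0629 × 56.7 = -0.945 V.
But -0.945 V < V_ov = 0.82 V, so the device is actually in triode.
In triode I_D = k_n[V_ov V_DS − ½ V_DS²] and I_D = (V_DD − V_DS)/R_D. Equating: 5.3 V_DS² − 9.694 V_DS + 2.62 = 0, giving V_DS = 0.33 V (the root below V_ov).
I_D = (2.62 − 0.33) / 56.7 = 0.0404 mA.

I_D = 0.0404 mA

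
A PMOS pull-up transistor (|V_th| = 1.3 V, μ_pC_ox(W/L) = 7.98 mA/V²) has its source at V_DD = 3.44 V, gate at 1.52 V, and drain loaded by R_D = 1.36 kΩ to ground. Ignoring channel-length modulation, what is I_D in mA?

V_SG = V_DD − V_G = 3.44 − 1.52 = 1.92 V, so V_ov = 1.92 − 1.3 = 0.62 V.
Assume saturation: I_D = ½ k_p V_ov² = 0.5 × 7.98 × 0.62² = 1.53 mA, giving V_SD = V_DD − I_D R_D = 3.44 − 1.53 × 1.36 = 1.35 V.
V_SD = 1.35 V ≥ V_ov = 0.62 V, confirming saturation.

I_D = 1.53 mA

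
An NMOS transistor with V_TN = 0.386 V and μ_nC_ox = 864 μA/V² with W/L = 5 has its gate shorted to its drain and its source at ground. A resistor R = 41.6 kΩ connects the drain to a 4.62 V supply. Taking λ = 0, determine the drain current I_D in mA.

With gate tied to drain, V_GS = V_DS ≥ V_GS − V_TN, so the device is in saturation.
k_n = μ_nC_ox · (W/L) = 4.32 mA/V².
KCL at the drain: ½ k_n (V_GS − V_TN)² = (V_DD − V_GS)/R.
Let x = V_GS − 0.386. Then 89.9 x² + x − 4.234 = 0, giving x = 0.212 V (positive root), so V_GS = 0.598 V.
I_D = (V_DD − V_GS)/R = (4.62 − 0.598) / 41.6 = 0.0967 mA.

I_D = 0.0967 mA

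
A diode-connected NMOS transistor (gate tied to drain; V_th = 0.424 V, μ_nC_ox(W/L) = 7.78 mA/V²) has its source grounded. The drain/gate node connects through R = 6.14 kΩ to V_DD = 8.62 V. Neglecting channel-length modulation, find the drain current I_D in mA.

I_D = 1.24 mA

With gate tied to drain, V_GS = V_DS ≥ V_GS − V_th, so the device is in saturation.
KCL at the drain: ½ k_n (V_GS − V_th)² = (V_DD − V_GS)/R.
Let x = V_GS − 0.424. Then 23.9 x² + x − 8.196 = 0, giving x = 0.565 V (positive root), so V_GS = 0.989 V.
I_D = (V_DD − V_GS)/R = (8.62 − 0.989) / 6.14 = 1.24 mA.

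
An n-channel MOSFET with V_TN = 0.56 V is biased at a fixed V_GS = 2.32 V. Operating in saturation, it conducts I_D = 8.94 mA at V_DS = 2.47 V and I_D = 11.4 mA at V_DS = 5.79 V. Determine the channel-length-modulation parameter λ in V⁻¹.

With V_GS fixed, I_D ∝ (1 + λ V_DS) in saturation, so I_D2/I_D1 = (1 + λ V_DS2)/(1 + λ V_DS1).
11.4/8.94 = 1.275 = (1 + 5.79 λ)/(1 + 2.47 λ).
Solving: λ (I_D1 V_DS2 − I_D2 V_DS1) = I_D2 − I_D1, so λ = (11.4 − 8.94) / (8.94 × 5.79 − 11.4 × 2.47) = 2.46 / 23.6 = 0.104 V⁻¹.

λ = 0.104 V⁻¹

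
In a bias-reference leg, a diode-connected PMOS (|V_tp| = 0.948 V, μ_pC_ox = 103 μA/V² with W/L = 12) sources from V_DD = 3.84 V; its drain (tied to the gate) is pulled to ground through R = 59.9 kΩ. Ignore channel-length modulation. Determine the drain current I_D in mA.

With gate tied to drain, V_SG = V_SD ≥ V_SG − |V_tp|, so the device is in saturation.
k_p = μ_pC_ox · (W/L) = 1.236 mA/V².
KCL at the drain: ½ k_p (V_SG − |V_tp|)² = (V_DD − V_SG)/R.
Let x = V_SG − 0.948. Then 37 x² + x − 2.892 = 0, giving x = 0.266 V (positive root), so V_SG = 1.21 V.
I_D = (V_DD − V_SG)/R = (3.84 − 1.21) / 59.9 = 0.0438 mA.

I_D = 0.0438 mA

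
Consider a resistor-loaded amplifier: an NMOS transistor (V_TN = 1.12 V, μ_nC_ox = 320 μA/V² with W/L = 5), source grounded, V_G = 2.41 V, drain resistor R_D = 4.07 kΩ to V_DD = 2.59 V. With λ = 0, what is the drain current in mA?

I_D = 0.561 mA

V_GS = V_G = 2.41 V, so V_ov = 2.41 − 1.12 = 1.29 V.
k_n = μ_nC_ox · (W/L) = 1.6 mA/V².
Assume saturation: I_D = ½ k_n V_ov² = 0.5 × 1.6 × 1.29² = 1.33 mA, giving V_DS = V_DD − I_D R_D = 2.59 − 1.33 × 4.07 = -2.83 V.
But -2.83 V < V_ov = 1.29 V, so the device is actually in triode.
In triode I_D = k_n[V_ov V_DS − ½ V_DS²] and I_D = (V_DD − V_DS)/R_D. Equating: 3.26 V_DS² − 9.4 V_DS + 2.59 = 0, giving V_DS = 0.308 V (the root below V_ov).
I_D = (2.59 − 0.308) / 4.07 = 0.561 mA.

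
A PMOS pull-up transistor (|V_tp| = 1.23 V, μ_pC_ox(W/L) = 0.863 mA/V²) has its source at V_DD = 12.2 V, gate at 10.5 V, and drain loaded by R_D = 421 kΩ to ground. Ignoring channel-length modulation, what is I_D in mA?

V_SG = V_DD − V_G = 12.2 − 10.5 = 1.7 V, so V_ov = 1.7 − 1.23 = 0.47 V.
Assume saturation: I_D = ½ k_p V_ov² = 0.5 × 0.863 × 0.47² = 0.0953 mA, giving V_SD = V_DD − I_D R_D = 12.2 − 0.0953 × 421 = -27.9 V.
But -27.9 V < V_ov = 0.47 V, so the device is actually in triode.
In triode I_D = k_p[V_ov V_SD − ½ V_SD²] and I_D = (V_DD − V_SD)/R_D. Equating: 182 V_SD² − 171.8 V_SD + 12.2 = 0, giving V_SD = 0.0774 V (the root below V_ov).
I_D = (12.2 − 0.0774) / 421 = 0.0288 mA.

I_D = 0.0288 mA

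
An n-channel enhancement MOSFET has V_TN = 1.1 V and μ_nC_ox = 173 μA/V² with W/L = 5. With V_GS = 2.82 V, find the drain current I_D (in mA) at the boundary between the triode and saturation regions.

I_D = 1.28 mA

At the boundary V_DS = V_ov = V_GS − V_TN = 2.82 − 1.1 = 1.72 V.
k_n = μ_nC_ox · (W/L) = 0.865 mA/V².
I_D = ½ k_n V_ov² = 0.5 × 0.865 × 1.72² = 1.28 mA.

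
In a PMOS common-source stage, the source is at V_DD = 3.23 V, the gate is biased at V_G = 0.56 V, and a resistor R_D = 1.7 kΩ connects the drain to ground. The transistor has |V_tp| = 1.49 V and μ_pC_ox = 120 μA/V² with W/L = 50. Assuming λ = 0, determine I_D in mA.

V_SG = V_DD − V_G = 3.23 − 0.56 = 2.67 V, so V_ov = 2.67 − 1.49 = 1.18 V.
k_p = μ_pC_ox · (W/L) = 6 mA/V².
Assume saturation: I_D = ½ k_p V_ov² = 0.5 × 6 × 1.18² = 4.18 mA, giving V_SD = V_DD − I_D R_D = 3.23 − 4.18 × 1.7 = -3.87 V.
But -3.87 V < V_ov = 1.18 V, so the device is actually in triode.
In triode I_D = k_p[V_ov V_SD − ½ V_SD²] and I_D = (V_DD − V_SD)/R_D. Equating: 5.1 V_SD² − 13.04 V_SD + 3.23 = 0, giving V_SD = 0.278 V (the root below V_ov).
I_D = (3.23 − 0.278) / 1.7 = 1.74 mA.

I_D = 1.74 mA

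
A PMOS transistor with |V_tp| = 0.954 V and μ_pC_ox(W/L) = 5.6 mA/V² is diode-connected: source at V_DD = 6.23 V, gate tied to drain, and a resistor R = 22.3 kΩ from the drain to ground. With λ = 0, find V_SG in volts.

V_SG = 1.24 V

With gate tied to drain, V_SG = V_SD ≥ V_SG − |V_tp|, so the device is in saturation.
KCL at the drain: ½ k_p (V_SG − |V_tp|)² = (V_DD − V_SG)/R.
Let x = V_SG − 0.954. Then 62.4 x² + x − 5.276 = 0, giving x = 0.283 V (positive root), so V_SG = 1.24 V.
I_D = (V_DD − V_SG)/R = (6.23 − 1.24) / 22.3 = 0.224 mA.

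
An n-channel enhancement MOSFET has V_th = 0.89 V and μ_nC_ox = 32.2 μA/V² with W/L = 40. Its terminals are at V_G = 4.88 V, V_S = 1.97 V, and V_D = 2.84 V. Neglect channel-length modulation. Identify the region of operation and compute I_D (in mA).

Triode; I_D = 1.78 mA

V_GS = V_G − V_S = 4.88 − 1.97 = 2.91 V; V_DS = V_D − V_S = 2.84 − 1.97 = 0.87 V.
k_n = μ_nC_ox · (W/L) = 1.288 mA/V².
V_ov = V_GS − V_th = 2.91 − 0.89 = 2.02 V.
Since V_DS = 0.87 V < V_ov = 2.02 V, the device is in the triode region.
I_D = k_n [V_ov · V_DS − ½ V_DS²] = 1.288 × [2.02 × 0.87 − 0.5 × 0.87²] = 1.78 mA.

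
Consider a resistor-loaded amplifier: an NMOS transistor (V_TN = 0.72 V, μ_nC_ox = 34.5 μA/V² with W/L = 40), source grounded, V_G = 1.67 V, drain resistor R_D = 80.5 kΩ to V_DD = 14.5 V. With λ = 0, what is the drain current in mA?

I_D = 0.178 mA

V_GS = V_G = 1.67 V, so V_ov = 1.67 − 0.72 = 0.95 V.
k_n = μ_nC_ox · (W/L) = 1.38 mA/V².
Assume saturation: I_D = ½ k_n V_ov² = 0.5 × 1.38 × 0.95² = 0.623 mA, giving V_DS = V_DD − I_D R_D = 14.5 − 0.623 × 80.5 = -35.6 V.
But -35.6 V < V_ov = 0.95 V, so the device is actually in triode.
In triode I_D = k_n[V_ov V_DS − ½ V_DS²] and I_D = (V_DD − V_DS)/R_D. Equating: 55.5 V_DS² − 106.5 V_DS + 14.5 = 0, giving V_DS = 0.147 V (the root below V_ov).
I_D = (14.5 − 0.147) / 80.5 = 0.178 mA.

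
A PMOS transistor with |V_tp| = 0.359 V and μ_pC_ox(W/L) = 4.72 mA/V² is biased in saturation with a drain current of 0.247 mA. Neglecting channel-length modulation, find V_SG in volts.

In saturation I_D = ½ k_p (V_SG − |V_tp|)², so V_SG − |V_tp| = √(2 I_D / k_p) = √(2 × 0.247 / 4.72) = 0.324 V.
V_SG = 0.359 + 0.324 = 0.683 V.

V_SG = 0.683 V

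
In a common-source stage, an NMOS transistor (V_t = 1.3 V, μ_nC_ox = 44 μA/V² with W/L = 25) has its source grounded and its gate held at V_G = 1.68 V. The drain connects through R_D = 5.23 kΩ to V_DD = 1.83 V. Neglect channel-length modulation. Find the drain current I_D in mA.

V_GS = V_G = 1.68 V, so V_ov = 1.68 − 1.3 = 0.38 V.
k_n = μ_nC_ox · (W/L) = 1.1 mA/V².
Assume saturation: I_D = ½ k_n V_ov² = 0.5 × 1.1 × 0.38² = 0.0794 mA, giving V_DS = V_DD − I_D R_D = 1.83 − 0.0794 × 5.23 = 1.41 V.
V_DS = 1.41 V ≥ V_ov = 0.38 V, confirming saturation.

I_D = 0.0794 mA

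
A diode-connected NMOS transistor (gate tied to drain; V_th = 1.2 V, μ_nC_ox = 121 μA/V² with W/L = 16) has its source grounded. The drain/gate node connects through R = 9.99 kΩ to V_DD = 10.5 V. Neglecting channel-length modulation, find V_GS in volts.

V_GS = 2.13 V

With gate tied to drain, V_GS = V_DS ≥ V_GS − V_th, so the device is in saturation.
k_n = μ_nC_ox · (W/L) = 1.936 mA/V².
KCL at the drain: ½ k_n (V_GS − V_th)² = (V_DD − V_GS)/R.
Let x = V_GS − 1.2. Then 9.67 x² + x − 9.3 = 0, giving x = 0.93 V (positive root), so V_GS = 2.13 V.
I_D = (V_DD − V_GS)/R = (10.5 − 2.13) / 9.99 = 0.838 mA.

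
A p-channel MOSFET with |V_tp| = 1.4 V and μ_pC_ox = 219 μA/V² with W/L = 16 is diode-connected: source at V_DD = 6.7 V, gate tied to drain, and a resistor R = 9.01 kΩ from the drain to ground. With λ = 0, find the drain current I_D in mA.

I_D = 0.527 mA

With gate tied to drain, V_SG = V_SD ≥ V_SG − |V_tp|, so the device is in saturation.
k_p = μ_pC_ox · (W/L) = 3.504 mA/V².
KCL at the drain: ½ k_p (V_SG − |V_tp|)² = (V_DD − V_SG)/R.
Let x = V_SG − 1.4. Then 15.8 x² + x − 5.3 = 0, giving x = 0.549 V (positive root), so V_SG = 1.95 V.
I_D = (V_DD − V_SG)/R = (6.7 − 1.95) / 9.01 = 0.527 mA.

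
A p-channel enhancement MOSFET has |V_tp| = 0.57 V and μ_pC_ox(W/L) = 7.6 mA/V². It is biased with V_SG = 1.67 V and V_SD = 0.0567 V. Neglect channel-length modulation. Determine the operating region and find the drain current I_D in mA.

Triode; I_D = 0.462 mA

V_ov = V_SG − |V_tp| = 1.67 − 0.57 = 1.1 V.
Since V_SD = 0.0567 V < V_ov = 1.1 V, the device is in the triode region.
I_D = k_p [V_ov · V_SD − ½ V_SD²] = 7.6 × [1.1 × 0.0567 − 0.5 × 0.0567²] = 0.462 mA.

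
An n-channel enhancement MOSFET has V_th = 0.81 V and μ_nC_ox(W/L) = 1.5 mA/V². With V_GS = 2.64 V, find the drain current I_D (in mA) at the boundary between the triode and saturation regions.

At the boundary V_DS = V_ov = V_GS − V_th = 2.64 − 0.81 = 1.83 V.
I_D = ½ k_n V_ov² = 0.5 × 1.5 × 1.83² = 2.51 mA.

I_D = 2.51 mA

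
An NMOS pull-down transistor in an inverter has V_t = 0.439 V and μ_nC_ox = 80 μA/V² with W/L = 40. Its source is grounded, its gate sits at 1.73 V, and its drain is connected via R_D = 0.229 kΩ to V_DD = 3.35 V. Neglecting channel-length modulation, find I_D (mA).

V_GS = V_G = 1.73 V, so V_ov = 1.73 − 0.439 = 1.29 V.
k_n = μ_nC_ox · (W/L) = 3.2 mA/V².
Assume saturation: I_D = ½ k_n V_ov² = 0.5 × 3.2 × 1.29² = 2.67 mA, giving V_DS = V_DD − I_D R_D = 3.35 − 2.67 × 0.229 = 2.74 V.
V_DS = 2.74 V ≥ V_ov = 1.29 V, confirming saturation.

I_D = 2.67 mA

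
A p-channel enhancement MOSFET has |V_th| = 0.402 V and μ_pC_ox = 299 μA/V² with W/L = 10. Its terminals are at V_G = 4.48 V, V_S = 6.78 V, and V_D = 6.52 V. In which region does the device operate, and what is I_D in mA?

Triode; I_D = 1.37 mA

V_SG = V_S − V_G = 6.78 − 4.48 = 2.3 V; V_SD = V_S − V_D = 6.78 − 6.52 = 0.26 V.
k_p = μ_pC_ox · (W/L) = 2.99 mA/V².
V_ov = V_SG − |V_th| = 2.3 − 0.402 = 1.9 V.
Since V_SD = 0.26 V < V_ov = 1.9 V, the device is in the triode region.
I_D = k_p [V_ov · V_SD − ½ V_SD²] = 2.99 × [1.9 × 0.26 − 0.5 × 0.26²] = 1.37 mA.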